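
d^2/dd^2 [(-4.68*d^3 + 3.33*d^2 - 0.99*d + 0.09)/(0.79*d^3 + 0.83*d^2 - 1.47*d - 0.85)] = (-7.105427357601e-15*d^7 + 10.293858*d^6 - 36.316458*d^5 - 17.729496*d^4 + 9.88250400000002*d^3 - 29.222586*d^2 - 24.774714*d + 7.801812)/(0.493039*d^9 + 1.554009*d^8 - 1.119588*d^7 - 6.802942*d^6 - 1.260786*d^5 + 9.546576*d^4 + 4.758312*d^3 - 3.71127*d^2 - 3.186225*d - 0.614125)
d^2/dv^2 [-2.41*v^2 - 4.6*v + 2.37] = -4.82000000000000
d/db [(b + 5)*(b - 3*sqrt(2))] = 2*b - 3*sqrt(2) + 5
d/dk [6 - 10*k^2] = -20*k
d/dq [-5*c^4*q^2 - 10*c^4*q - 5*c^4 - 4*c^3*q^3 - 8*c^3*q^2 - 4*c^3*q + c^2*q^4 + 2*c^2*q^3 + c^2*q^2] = 2*c^2*(-5*c^2*q - 5*c^2 - 6*c*q^2 - 8*c*q - 2*c + 2*q^3 + 3*q^2 + q)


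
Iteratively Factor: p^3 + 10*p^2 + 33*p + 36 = (p + 4)*(p^2 + 6*p + 9) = (p + 3)*(p + 4)*(p + 3)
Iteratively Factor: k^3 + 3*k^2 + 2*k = (k + 2)*(k^2 + k) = (k + 1)*(k + 2)*(k)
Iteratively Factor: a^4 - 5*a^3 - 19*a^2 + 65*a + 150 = (a - 5)*(a^3 - 19*a - 30) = (a - 5)*(a + 2)*(a^2 - 2*a - 15) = (a - 5)*(a + 2)*(a + 3)*(a - 5)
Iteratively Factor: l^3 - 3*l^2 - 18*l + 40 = (l + 4)*(l^2 - 7*l + 10) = (l - 2)*(l + 4)*(l - 5)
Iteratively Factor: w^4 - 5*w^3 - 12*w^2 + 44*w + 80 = (w - 5)*(w^3 - 12*w - 16) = (w - 5)*(w + 2)*(w^2 - 2*w - 8) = (w - 5)*(w + 2)^2*(w - 4)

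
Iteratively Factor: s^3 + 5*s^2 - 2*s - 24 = (s - 2)*(s^2 + 7*s + 12) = (s - 2)*(s + 3)*(s + 4)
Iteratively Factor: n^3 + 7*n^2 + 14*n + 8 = (n + 1)*(n^2 + 6*n + 8) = (n + 1)*(n + 2)*(n + 4)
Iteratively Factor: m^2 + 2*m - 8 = (m - 2)*(m + 4)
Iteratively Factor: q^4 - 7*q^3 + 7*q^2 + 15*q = (q - 3)*(q^3 - 4*q^2 - 5*q) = (q - 3)*(q + 1)*(q^2 - 5*q) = (q - 5)*(q - 3)*(q + 1)*(q)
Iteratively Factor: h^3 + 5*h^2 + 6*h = (h + 3)*(h^2 + 2*h) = h*(h + 3)*(h + 2)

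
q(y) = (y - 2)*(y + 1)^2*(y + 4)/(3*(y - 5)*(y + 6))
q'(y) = -(y - 2)*(y + 1)^2*(y + 4)/(3*(y - 5)*(y + 6)^2) + (y - 2)*(y + 1)^2/(3*(y - 5)*(y + 6)) + (y - 2)*(y + 4)*(2*y + 2)/(3*(y - 5)*(y + 6)) + (y + 1)^2*(y + 4)/(3*(y - 5)*(y + 6)) - (y - 2)*(y + 1)^2*(y + 4)/(3*(y - 5)^2*(y + 6)) = (2*y^5 + 7*y^4 - 112*y^3 - 349*y^2 + 196*y + 428)/(3*(y^4 + 2*y^3 - 59*y^2 - 60*y + 900))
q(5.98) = 54.94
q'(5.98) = -25.60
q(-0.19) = 0.06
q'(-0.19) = 0.14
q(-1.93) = 0.08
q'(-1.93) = -0.17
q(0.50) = 0.17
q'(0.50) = 0.17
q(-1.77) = 0.06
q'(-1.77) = -0.15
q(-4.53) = -1.03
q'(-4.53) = 3.27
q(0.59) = 0.19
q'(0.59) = 0.16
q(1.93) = 0.05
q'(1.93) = -0.65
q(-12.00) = 44.29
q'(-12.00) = -6.77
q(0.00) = 0.09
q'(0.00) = 0.16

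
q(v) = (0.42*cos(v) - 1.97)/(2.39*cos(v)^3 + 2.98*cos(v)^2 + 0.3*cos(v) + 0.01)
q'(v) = (0.42*cos(v) - 1.97)*(7.17*sin(v)*cos(v)^2 + 5.96*sin(v)*cos(v) + 0.3*sin(v))/(2.39*cos(v)^3 + 2.98*cos(v)^2 + 0.3*cos(v) + 0.01)^2 - 0.42*sin(v)/(2.39*cos(v)^3 + 2.98*cos(v)^2 + 0.3*cos(v) + 0.01) = (2.0076*cos(v)^3 - 12.8733*cos(v)^2 - 11.7412*cos(v) - 0.5952)*sin(v)/(5.7121*cos(v)^6 + 14.2444*cos(v)^5 + 10.3144*cos(v)^4 + 1.8358*cos(v)^3 + 0.1496*cos(v)^2 + 0.006*cos(v) + 0.0001)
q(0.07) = -0.27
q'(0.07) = -0.05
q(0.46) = -0.36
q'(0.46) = -0.46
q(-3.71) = -5.24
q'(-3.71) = -2.86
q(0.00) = -0.27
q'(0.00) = 0.00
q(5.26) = -1.34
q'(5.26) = 4.92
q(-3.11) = -7.95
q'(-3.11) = 1.30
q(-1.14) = -2.16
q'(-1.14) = 10.04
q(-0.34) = -0.32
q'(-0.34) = 0.29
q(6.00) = -0.30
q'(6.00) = 0.23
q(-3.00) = -7.58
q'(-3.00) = 5.04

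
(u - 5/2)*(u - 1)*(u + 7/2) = u^3 - 39*u/4 + 35/4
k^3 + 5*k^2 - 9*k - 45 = (k - 3)*(k + 3)*(k + 5)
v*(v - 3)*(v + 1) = v^3 - 2*v^2 - 3*v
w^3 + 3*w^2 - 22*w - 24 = (w - 4)*(w + 1)*(w + 6)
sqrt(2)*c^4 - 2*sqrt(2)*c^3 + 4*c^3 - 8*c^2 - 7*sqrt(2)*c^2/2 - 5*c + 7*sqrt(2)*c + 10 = (c - 2)*(c - sqrt(2))*(c + 5*sqrt(2)/2)*(sqrt(2)*c + 1)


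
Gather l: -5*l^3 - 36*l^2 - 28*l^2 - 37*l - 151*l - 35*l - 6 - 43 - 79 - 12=-5*l^3 - 64*l^2 - 223*l - 140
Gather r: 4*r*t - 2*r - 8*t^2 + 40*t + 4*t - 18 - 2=r*(4*t - 2) - 8*t^2 + 44*t - 20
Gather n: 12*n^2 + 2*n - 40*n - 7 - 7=12*n^2 - 38*n - 14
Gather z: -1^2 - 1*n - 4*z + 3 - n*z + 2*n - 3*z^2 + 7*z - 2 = n - 3*z^2 + z*(3 - n)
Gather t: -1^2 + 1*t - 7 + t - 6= 2*t - 14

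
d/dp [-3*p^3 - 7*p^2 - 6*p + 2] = -9*p^2 - 14*p - 6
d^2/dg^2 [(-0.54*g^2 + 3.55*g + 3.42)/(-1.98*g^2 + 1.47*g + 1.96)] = (-24.691392*g^3 - 67.872816*g^2 - 22.935528*g - 16.71978)/(7.762392*g^6 - 17.288964*g^5 - 10.216206*g^4 + 31.052133*g^3 + 10.113012*g^2 - 16.941456*g - 7.529536)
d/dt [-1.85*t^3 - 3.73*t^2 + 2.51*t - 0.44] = -5.55*t^2 - 7.46*t + 2.51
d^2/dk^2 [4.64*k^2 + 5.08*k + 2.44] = 9.28000000000000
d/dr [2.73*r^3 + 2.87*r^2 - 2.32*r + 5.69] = 8.19*r^2 + 5.74*r - 2.32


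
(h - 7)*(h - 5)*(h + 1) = h^3 - 11*h^2 + 23*h + 35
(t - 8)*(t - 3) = t^2 - 11*t + 24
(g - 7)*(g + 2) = g^2 - 5*g - 14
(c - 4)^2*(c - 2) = c^3 - 10*c^2 + 32*c - 32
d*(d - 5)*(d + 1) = d^3 - 4*d^2 - 5*d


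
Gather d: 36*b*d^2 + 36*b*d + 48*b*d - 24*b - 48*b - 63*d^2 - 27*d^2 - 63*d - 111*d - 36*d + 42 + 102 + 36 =-72*b + d^2*(36*b - 90) + d*(84*b - 210) + 180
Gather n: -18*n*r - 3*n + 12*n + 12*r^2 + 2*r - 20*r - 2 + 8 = n*(9 - 18*r) + 12*r^2 - 18*r + 6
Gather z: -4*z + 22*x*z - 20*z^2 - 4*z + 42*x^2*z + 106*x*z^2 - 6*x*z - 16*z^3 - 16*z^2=-16*z^3 + z^2*(106*x - 36) + z*(42*x^2 + 16*x - 8)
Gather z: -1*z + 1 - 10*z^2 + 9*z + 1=-10*z^2 + 8*z + 2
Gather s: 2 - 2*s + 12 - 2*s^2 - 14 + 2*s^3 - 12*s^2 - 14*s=2*s^3 - 14*s^2 - 16*s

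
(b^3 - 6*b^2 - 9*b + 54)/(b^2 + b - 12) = (b^2 - 3*b - 18)/(b + 4)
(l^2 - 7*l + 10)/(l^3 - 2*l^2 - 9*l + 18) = (l - 5)/(l^2 - 9)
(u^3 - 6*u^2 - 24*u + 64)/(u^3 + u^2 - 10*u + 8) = (u - 8)/(u - 1)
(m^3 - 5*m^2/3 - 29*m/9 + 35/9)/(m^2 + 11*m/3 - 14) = (3*m^2 + 2*m - 5)/(3*(m + 6))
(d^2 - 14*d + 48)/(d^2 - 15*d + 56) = (d - 6)/(d - 7)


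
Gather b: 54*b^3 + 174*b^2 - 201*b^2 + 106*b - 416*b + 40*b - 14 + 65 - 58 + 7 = 54*b^3 - 27*b^2 - 270*b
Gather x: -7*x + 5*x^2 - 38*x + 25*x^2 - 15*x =30*x^2 - 60*x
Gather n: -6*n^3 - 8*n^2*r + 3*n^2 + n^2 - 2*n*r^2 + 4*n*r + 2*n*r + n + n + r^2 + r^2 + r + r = -6*n^3 + n^2*(4 - 8*r) + n*(-2*r^2 + 6*r + 2) + 2*r^2 + 2*r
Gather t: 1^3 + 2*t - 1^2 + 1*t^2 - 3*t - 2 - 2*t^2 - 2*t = -t^2 - 3*t - 2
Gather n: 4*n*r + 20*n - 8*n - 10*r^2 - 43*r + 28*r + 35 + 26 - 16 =n*(4*r + 12) - 10*r^2 - 15*r + 45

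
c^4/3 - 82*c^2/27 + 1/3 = (c/3 + 1)*(c - 3)*(c - 1/3)*(c + 1/3)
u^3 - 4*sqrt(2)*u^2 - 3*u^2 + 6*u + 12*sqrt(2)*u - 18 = (u - 3)*(u - 3*sqrt(2))*(u - sqrt(2))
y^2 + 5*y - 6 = (y - 1)*(y + 6)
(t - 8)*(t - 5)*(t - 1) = t^3 - 14*t^2 + 53*t - 40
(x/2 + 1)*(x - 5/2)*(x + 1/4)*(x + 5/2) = x^4/2 + 9*x^3/8 - 23*x^2/8 - 225*x/32 - 25/16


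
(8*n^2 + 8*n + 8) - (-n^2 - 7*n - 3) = 9*n^2 + 15*n + 11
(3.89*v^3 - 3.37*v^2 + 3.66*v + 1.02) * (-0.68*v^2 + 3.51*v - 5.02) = -2.6452*v^5 + 15.9455*v^4 - 33.8453*v^3 + 29.0704*v^2 - 14.793*v - 5.1204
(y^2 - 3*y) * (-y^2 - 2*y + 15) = -y^4 + y^3 + 21*y^2 - 45*y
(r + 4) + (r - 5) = 2*r - 1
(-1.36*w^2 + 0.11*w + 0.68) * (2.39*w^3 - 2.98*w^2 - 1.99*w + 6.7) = -3.2504*w^5 + 4.3157*w^4 + 4.0038*w^3 - 11.3573*w^2 - 0.6162*w + 4.556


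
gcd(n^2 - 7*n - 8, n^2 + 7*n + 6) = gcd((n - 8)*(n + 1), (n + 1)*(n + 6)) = n + 1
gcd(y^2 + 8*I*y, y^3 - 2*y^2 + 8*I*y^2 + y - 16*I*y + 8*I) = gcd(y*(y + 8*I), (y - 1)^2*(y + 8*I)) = y + 8*I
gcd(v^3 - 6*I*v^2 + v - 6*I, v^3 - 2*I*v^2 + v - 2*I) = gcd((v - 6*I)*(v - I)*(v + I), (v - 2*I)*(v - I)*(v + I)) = v^2 + 1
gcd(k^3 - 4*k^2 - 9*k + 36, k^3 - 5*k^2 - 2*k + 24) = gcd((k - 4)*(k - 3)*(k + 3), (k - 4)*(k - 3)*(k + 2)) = k^2 - 7*k + 12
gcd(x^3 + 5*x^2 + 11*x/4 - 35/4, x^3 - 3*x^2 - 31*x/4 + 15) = x + 5/2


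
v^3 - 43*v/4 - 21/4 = (v - 7/2)*(v + 1/2)*(v + 3)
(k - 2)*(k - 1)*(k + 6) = k^3 + 3*k^2 - 16*k + 12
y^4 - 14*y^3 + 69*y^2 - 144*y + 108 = (y - 6)*(y - 3)^2*(y - 2)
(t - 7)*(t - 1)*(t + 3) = t^3 - 5*t^2 - 17*t + 21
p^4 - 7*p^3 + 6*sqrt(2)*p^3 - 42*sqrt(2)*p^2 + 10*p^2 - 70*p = p*(p - 7)*(p + sqrt(2))*(p + 5*sqrt(2))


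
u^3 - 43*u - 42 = (u - 7)*(u + 1)*(u + 6)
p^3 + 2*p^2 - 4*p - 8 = (p - 2)*(p + 2)^2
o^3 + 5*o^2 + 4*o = o*(o + 1)*(o + 4)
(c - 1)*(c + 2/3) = c^2 - c/3 - 2/3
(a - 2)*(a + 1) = a^2 - a - 2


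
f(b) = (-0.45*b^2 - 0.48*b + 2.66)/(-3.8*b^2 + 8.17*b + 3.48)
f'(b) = (-0.9*b - 0.48)/(-3.8*b^2 + 8.17*b + 3.48) + (7.6*b - 8.17)*(-0.45*b^2 - 0.48*b + 2.66)/(-3.8*b^2 + 8.17*b + 3.48)^2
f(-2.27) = -0.04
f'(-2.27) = -0.08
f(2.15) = -0.13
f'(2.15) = -1.00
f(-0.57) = -1.16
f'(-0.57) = -6.01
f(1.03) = 0.21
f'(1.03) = -0.19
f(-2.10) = -0.06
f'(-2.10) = -0.09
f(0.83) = 0.26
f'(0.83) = -0.22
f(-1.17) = -0.23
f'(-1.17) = -0.40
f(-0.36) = 59.90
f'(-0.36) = -14106.32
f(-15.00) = 0.09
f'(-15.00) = -0.00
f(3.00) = 0.46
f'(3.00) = -0.56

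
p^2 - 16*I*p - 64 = (p - 8*I)^2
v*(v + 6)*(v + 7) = v^3 + 13*v^2 + 42*v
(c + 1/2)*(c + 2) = c^2 + 5*c/2 + 1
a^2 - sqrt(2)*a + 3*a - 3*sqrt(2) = (a + 3)*(a - sqrt(2))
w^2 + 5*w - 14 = (w - 2)*(w + 7)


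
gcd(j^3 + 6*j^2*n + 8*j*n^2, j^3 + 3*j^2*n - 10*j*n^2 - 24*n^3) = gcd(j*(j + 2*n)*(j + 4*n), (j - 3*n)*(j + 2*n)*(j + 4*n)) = j^2 + 6*j*n + 8*n^2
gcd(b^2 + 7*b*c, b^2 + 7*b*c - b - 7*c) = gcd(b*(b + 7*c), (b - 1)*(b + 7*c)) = b + 7*c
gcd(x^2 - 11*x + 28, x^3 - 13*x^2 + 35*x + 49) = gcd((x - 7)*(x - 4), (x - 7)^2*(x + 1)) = x - 7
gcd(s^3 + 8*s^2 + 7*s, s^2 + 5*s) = s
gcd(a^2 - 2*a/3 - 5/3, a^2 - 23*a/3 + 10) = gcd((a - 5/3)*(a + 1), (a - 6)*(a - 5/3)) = a - 5/3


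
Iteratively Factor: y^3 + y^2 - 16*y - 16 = (y + 4)*(y^2 - 3*y - 4) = (y - 4)*(y + 4)*(y + 1)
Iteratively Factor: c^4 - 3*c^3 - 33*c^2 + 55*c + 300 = (c - 5)*(c^3 + 2*c^2 - 23*c - 60) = (c - 5)^2*(c^2 + 7*c + 12) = (c - 5)^2*(c + 3)*(c + 4)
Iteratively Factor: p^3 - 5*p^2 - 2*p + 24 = (p - 3)*(p^2 - 2*p - 8) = (p - 4)*(p - 3)*(p + 2)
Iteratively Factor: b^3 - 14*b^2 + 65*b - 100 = (b - 4)*(b^2 - 10*b + 25) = (b - 5)*(b - 4)*(b - 5)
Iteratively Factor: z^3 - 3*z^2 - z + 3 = (z - 3)*(z^2 - 1) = (z - 3)*(z + 1)*(z - 1)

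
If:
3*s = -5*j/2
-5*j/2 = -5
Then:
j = 2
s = -5/3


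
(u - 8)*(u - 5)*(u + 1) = u^3 - 12*u^2 + 27*u + 40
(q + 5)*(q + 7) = q^2 + 12*q + 35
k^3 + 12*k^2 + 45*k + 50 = (k + 2)*(k + 5)^2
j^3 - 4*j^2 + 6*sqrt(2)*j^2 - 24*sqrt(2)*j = j*(j - 4)*(j + 6*sqrt(2))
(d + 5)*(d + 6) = d^2 + 11*d + 30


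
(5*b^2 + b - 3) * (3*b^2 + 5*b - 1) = 15*b^4 + 28*b^3 - 9*b^2 - 16*b + 3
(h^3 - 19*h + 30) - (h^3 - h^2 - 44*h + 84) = h^2 + 25*h - 54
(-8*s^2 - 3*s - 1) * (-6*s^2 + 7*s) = 48*s^4 - 38*s^3 - 15*s^2 - 7*s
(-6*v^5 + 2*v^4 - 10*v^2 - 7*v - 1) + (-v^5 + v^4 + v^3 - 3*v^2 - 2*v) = -7*v^5 + 3*v^4 + v^3 - 13*v^2 - 9*v - 1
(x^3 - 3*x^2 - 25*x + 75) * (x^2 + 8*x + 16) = x^5 + 5*x^4 - 33*x^3 - 173*x^2 + 200*x + 1200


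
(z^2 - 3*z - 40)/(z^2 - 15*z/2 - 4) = 2*(z + 5)/(2*z + 1)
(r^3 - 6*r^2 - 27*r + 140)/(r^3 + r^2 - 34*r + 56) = (r^2 - 2*r - 35)/(r^2 + 5*r - 14)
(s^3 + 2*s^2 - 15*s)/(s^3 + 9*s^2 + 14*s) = (s^2 + 2*s - 15)/(s^2 + 9*s + 14)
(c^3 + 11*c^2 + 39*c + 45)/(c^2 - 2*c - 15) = (c^2 + 8*c + 15)/(c - 5)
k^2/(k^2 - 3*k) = k/(k - 3)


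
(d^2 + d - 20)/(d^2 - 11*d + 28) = (d + 5)/(d - 7)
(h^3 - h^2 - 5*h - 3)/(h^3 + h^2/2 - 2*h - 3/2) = 2*(h - 3)/(2*h - 3)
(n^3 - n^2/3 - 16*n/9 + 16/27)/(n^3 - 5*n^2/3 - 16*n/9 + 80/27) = (3*n - 1)/(3*n - 5)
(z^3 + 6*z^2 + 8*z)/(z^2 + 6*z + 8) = z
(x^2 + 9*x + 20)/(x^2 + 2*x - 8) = (x + 5)/(x - 2)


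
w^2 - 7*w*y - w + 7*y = (w - 1)*(w - 7*y)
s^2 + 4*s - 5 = (s - 1)*(s + 5)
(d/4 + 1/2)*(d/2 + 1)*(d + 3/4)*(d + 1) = d^4/8 + 23*d^3/32 + 47*d^2/32 + 5*d/4 + 3/8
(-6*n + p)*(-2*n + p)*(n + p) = 12*n^3 + 4*n^2*p - 7*n*p^2 + p^3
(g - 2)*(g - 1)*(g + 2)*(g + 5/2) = g^4 + 3*g^3/2 - 13*g^2/2 - 6*g + 10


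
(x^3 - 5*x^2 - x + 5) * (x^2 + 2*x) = x^5 - 3*x^4 - 11*x^3 + 3*x^2 + 10*x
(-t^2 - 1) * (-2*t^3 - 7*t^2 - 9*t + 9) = 2*t^5 + 7*t^4 + 11*t^3 - 2*t^2 + 9*t - 9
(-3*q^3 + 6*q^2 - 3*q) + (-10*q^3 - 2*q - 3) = -13*q^3 + 6*q^2 - 5*q - 3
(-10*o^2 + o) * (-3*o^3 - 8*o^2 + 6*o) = 30*o^5 + 77*o^4 - 68*o^3 + 6*o^2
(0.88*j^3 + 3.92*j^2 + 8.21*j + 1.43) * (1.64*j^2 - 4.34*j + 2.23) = 1.4432*j^5 + 2.6096*j^4 - 1.586*j^3 - 24.5446*j^2 + 12.1021*j + 3.1889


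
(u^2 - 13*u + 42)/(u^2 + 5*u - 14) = (u^2 - 13*u + 42)/(u^2 + 5*u - 14)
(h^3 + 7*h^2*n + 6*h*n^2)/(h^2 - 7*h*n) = (h^2 + 7*h*n + 6*n^2)/(h - 7*n)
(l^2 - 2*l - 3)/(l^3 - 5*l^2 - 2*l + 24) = (l + 1)/(l^2 - 2*l - 8)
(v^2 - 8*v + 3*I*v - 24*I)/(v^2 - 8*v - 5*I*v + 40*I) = (v + 3*I)/(v - 5*I)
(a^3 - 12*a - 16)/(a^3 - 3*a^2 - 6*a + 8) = (a + 2)/(a - 1)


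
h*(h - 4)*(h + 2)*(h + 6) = h^4 + 4*h^3 - 20*h^2 - 48*h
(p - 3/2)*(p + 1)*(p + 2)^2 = p^4 + 7*p^3/2 + p^2/2 - 8*p - 6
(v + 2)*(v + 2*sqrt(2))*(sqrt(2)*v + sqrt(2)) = sqrt(2)*v^3 + 4*v^2 + 3*sqrt(2)*v^2 + 2*sqrt(2)*v + 12*v + 8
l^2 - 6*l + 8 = (l - 4)*(l - 2)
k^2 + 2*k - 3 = (k - 1)*(k + 3)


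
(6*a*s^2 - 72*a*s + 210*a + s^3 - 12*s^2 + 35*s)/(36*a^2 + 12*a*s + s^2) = (s^2 - 12*s + 35)/(6*a + s)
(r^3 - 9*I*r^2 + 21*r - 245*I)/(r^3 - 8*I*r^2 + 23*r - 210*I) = (r - 7*I)/(r - 6*I)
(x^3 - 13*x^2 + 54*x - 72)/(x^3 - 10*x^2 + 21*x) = (x^2 - 10*x + 24)/(x*(x - 7))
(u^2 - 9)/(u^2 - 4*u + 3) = (u + 3)/(u - 1)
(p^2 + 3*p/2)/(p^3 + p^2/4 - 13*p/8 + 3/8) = 4*p/(4*p^2 - 5*p + 1)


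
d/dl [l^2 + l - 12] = 2*l + 1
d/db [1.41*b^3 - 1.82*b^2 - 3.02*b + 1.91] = 4.23*b^2 - 3.64*b - 3.02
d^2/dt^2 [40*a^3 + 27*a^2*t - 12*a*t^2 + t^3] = -24*a + 6*t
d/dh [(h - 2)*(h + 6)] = 2*h + 4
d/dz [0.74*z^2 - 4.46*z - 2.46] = 1.48*z - 4.46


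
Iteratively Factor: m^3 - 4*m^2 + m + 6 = (m - 3)*(m^2 - m - 2) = (m - 3)*(m - 2)*(m + 1)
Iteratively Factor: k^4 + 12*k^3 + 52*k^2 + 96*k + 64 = (k + 4)*(k^3 + 8*k^2 + 20*k + 16) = (k + 4)^2*(k^2 + 4*k + 4) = (k + 2)*(k + 4)^2*(k + 2)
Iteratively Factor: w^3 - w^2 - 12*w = (w + 3)*(w^2 - 4*w) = (w - 4)*(w + 3)*(w)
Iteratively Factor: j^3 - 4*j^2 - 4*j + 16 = (j + 2)*(j^2 - 6*j + 8) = (j - 4)*(j + 2)*(j - 2)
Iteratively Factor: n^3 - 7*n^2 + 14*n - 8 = (n - 2)*(n^2 - 5*n + 4) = (n - 2)*(n - 1)*(n - 4)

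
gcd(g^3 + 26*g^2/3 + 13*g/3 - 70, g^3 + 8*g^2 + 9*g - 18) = g + 6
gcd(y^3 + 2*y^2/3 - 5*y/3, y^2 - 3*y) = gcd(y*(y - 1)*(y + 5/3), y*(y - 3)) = y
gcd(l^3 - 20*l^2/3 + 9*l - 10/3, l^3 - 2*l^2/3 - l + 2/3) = l^2 - 5*l/3 + 2/3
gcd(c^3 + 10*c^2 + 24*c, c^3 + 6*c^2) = c^2 + 6*c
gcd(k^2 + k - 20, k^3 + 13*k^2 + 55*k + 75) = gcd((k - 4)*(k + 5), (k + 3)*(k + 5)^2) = k + 5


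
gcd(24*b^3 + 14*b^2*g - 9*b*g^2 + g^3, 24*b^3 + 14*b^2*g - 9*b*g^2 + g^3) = 24*b^3 + 14*b^2*g - 9*b*g^2 + g^3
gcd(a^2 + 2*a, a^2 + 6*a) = a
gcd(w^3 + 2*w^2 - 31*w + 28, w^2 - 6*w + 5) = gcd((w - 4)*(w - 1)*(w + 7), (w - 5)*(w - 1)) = w - 1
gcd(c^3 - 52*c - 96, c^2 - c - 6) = c + 2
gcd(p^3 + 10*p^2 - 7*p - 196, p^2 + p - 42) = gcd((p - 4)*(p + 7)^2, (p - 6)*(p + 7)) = p + 7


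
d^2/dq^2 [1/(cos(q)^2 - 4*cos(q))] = (-(1 - cos(2*q))^2 - 15*cos(q) - 9*cos(2*q) + 3*cos(3*q) + 27)/((cos(q) - 4)^3*cos(q)^3)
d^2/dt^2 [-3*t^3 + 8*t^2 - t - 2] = 16 - 18*t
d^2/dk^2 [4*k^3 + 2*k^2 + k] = 24*k + 4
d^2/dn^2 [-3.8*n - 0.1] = 0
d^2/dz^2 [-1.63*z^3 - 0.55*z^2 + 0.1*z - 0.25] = -9.78*z - 1.1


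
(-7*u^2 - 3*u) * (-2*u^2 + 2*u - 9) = 14*u^4 - 8*u^3 + 57*u^2 + 27*u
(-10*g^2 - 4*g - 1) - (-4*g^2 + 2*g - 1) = -6*g^2 - 6*g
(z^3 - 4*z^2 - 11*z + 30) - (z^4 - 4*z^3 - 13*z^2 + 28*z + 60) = -z^4 + 5*z^3 + 9*z^2 - 39*z - 30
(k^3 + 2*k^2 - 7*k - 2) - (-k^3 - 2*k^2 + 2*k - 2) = 2*k^3 + 4*k^2 - 9*k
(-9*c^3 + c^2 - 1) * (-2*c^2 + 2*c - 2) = 18*c^5 - 20*c^4 + 20*c^3 - 2*c + 2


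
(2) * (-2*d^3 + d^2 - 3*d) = -4*d^3 + 2*d^2 - 6*d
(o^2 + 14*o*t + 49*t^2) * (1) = o^2 + 14*o*t + 49*t^2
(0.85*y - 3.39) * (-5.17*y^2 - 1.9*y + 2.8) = -4.3945*y^3 + 15.9113*y^2 + 8.821*y - 9.492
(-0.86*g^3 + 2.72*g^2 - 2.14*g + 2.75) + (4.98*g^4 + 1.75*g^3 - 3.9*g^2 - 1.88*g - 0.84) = 4.98*g^4 + 0.89*g^3 - 1.18*g^2 - 4.02*g + 1.91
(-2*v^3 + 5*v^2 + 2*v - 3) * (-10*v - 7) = 20*v^4 - 36*v^3 - 55*v^2 + 16*v + 21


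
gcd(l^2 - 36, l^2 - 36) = l^2 - 36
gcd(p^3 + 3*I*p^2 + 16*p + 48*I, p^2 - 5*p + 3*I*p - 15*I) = p + 3*I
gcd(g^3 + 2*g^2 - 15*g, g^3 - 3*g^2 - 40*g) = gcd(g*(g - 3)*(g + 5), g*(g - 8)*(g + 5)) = g^2 + 5*g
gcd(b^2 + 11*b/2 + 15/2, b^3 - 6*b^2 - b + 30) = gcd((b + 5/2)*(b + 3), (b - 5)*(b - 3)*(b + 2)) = 1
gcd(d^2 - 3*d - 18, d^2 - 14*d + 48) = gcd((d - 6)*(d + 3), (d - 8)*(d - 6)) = d - 6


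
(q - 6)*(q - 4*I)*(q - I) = q^3 - 6*q^2 - 5*I*q^2 - 4*q + 30*I*q + 24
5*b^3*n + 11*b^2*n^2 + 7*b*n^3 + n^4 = n*(b + n)^2*(5*b + n)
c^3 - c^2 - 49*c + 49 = (c - 7)*(c - 1)*(c + 7)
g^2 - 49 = (g - 7)*(g + 7)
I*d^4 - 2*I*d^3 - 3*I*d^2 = d^2*(d - 3)*(I*d + I)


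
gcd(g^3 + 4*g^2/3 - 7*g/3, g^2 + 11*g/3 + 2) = 1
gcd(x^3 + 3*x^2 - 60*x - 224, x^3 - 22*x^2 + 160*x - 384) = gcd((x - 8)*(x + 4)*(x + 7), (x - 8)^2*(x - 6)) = x - 8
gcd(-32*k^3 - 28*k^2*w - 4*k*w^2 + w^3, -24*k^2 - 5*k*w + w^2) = -8*k + w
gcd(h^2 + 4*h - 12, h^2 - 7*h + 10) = h - 2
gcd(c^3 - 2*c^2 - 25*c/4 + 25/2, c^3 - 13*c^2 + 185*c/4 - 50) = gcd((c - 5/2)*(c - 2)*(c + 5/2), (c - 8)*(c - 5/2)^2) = c - 5/2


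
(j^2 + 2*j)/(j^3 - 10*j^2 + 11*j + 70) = j/(j^2 - 12*j + 35)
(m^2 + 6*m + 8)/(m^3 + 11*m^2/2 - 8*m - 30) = 2*(m + 4)/(2*m^2 + 7*m - 30)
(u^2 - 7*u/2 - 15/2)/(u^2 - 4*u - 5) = (u + 3/2)/(u + 1)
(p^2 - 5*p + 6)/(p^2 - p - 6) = (p - 2)/(p + 2)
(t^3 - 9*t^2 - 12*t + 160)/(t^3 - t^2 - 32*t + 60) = (t^2 - 4*t - 32)/(t^2 + 4*t - 12)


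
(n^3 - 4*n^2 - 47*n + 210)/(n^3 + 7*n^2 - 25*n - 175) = (n - 6)/(n + 5)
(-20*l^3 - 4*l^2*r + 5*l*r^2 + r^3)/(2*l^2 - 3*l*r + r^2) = (10*l^2 + 7*l*r + r^2)/(-l + r)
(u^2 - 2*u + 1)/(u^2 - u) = (u - 1)/u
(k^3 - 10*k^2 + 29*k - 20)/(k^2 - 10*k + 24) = (k^2 - 6*k + 5)/(k - 6)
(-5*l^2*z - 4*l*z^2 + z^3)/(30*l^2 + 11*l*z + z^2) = z*(-5*l^2 - 4*l*z + z^2)/(30*l^2 + 11*l*z + z^2)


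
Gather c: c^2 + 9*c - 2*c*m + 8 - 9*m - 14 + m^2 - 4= c^2 + c*(9 - 2*m) + m^2 - 9*m - 10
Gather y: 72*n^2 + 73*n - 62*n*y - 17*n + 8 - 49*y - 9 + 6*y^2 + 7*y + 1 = 72*n^2 + 56*n + 6*y^2 + y*(-62*n - 42)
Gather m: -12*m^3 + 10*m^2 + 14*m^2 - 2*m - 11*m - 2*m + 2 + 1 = -12*m^3 + 24*m^2 - 15*m + 3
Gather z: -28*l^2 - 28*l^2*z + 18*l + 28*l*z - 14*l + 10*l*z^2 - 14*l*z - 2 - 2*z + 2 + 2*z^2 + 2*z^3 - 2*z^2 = -28*l^2 + 10*l*z^2 + 4*l + 2*z^3 + z*(-28*l^2 + 14*l - 2)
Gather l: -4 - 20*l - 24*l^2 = -24*l^2 - 20*l - 4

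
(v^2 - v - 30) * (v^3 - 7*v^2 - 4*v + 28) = v^5 - 8*v^4 - 27*v^3 + 242*v^2 + 92*v - 840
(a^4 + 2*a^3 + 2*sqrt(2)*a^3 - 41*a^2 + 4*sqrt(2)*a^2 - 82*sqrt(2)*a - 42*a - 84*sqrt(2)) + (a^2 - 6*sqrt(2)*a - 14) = a^4 + 2*a^3 + 2*sqrt(2)*a^3 - 40*a^2 + 4*sqrt(2)*a^2 - 88*sqrt(2)*a - 42*a - 84*sqrt(2) - 14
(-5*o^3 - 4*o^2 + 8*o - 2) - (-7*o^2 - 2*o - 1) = -5*o^3 + 3*o^2 + 10*o - 1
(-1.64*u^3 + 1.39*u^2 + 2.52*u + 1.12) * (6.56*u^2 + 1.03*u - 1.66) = -10.7584*u^5 + 7.4292*u^4 + 20.6853*u^3 + 7.6354*u^2 - 3.0296*u - 1.8592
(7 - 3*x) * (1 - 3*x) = 9*x^2 - 24*x + 7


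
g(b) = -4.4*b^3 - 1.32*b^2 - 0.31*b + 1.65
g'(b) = -13.2*b^2 - 2.64*b - 0.31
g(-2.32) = 50.21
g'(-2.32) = -65.23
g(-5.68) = 767.13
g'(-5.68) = -411.18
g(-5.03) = 529.77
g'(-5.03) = -321.00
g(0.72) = -0.90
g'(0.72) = -9.05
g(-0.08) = 1.67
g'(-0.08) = -0.18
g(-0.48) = 1.98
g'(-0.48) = -2.08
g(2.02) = -40.63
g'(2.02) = -59.50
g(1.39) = -13.15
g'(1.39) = -29.48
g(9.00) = -3315.66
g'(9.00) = -1093.27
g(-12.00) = 7418.49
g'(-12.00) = -1869.43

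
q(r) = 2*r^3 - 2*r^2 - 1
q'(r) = 6*r^2 - 4*r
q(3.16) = 42.14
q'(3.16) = 47.27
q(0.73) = -1.29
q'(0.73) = 0.28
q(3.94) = 90.28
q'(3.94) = 77.38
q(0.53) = -1.26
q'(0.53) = -0.43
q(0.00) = -1.00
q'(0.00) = 0.00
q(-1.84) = -20.23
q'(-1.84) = 27.67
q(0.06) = -1.01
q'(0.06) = -0.22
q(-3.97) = -157.66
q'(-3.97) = 110.45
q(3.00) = 35.00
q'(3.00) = 42.00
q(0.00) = -1.00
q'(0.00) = 0.00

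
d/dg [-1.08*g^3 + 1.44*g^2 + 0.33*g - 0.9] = -3.24*g^2 + 2.88*g + 0.33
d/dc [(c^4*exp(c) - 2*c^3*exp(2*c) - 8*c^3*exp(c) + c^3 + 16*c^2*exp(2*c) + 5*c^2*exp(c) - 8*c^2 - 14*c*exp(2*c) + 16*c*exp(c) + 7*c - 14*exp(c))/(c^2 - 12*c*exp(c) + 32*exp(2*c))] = ((c^2 - 12*c*exp(c) + 32*exp(2*c))*(c^4*exp(c) - 4*c^3*exp(2*c) - 4*c^3*exp(c) + 26*c^2*exp(2*c) - 19*c^2*exp(c) + 3*c^2 + 4*c*exp(2*c) + 26*c*exp(c) - 16*c - 14*exp(2*c) + 2*exp(c) + 7) + 2*(6*c*exp(c) - c - 32*exp(2*c) + 6*exp(c))*(c^4*exp(c) - 2*c^3*exp(2*c) - 8*c^3*exp(c) + c^3 + 16*c^2*exp(2*c) + 5*c^2*exp(c) - 8*c^2 - 14*c*exp(2*c) + 16*c*exp(c) + 7*c - 14*exp(c)))/(c^2 - 12*c*exp(c) + 32*exp(2*c))^2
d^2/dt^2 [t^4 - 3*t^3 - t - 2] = 6*t*(2*t - 3)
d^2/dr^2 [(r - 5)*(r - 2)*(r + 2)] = 6*r - 10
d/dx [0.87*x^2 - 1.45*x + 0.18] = 1.74*x - 1.45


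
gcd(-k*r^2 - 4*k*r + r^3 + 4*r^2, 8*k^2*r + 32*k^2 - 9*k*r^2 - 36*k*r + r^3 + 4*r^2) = -k*r - 4*k + r^2 + 4*r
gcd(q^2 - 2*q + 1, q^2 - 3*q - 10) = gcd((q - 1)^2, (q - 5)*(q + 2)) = 1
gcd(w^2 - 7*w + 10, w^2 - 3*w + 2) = w - 2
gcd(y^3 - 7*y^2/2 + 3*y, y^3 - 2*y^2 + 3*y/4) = y^2 - 3*y/2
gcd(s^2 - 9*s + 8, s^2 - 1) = s - 1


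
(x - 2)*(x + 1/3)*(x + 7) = x^3 + 16*x^2/3 - 37*x/3 - 14/3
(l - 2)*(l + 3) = l^2 + l - 6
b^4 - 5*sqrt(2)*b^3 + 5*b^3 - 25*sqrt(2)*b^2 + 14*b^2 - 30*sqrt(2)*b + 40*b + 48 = (b + 2)*(b + 3)*(b - 4*sqrt(2))*(b - sqrt(2))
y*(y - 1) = y^2 - y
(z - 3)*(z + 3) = z^2 - 9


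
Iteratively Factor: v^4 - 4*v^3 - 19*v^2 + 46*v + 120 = (v + 3)*(v^3 - 7*v^2 + 2*v + 40) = (v - 5)*(v + 3)*(v^2 - 2*v - 8) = (v - 5)*(v + 2)*(v + 3)*(v - 4)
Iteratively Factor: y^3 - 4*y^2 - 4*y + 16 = (y + 2)*(y^2 - 6*y + 8) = (y - 4)*(y + 2)*(y - 2)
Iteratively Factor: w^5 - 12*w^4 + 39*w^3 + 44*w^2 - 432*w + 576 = (w - 3)*(w^4 - 9*w^3 + 12*w^2 + 80*w - 192) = (w - 4)*(w - 3)*(w^3 - 5*w^2 - 8*w + 48) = (w - 4)^2*(w - 3)*(w^2 - w - 12) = (w - 4)^2*(w - 3)*(w + 3)*(w - 4)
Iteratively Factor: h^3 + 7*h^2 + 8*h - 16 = (h + 4)*(h^2 + 3*h - 4) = (h + 4)^2*(h - 1)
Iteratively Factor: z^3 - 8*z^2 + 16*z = (z - 4)*(z^2 - 4*z) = z*(z - 4)*(z - 4)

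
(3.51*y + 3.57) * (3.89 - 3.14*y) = -11.0214*y^2 + 2.4441*y + 13.8873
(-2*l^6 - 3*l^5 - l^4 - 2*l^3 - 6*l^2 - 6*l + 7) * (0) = 0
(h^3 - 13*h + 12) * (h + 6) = h^4 + 6*h^3 - 13*h^2 - 66*h + 72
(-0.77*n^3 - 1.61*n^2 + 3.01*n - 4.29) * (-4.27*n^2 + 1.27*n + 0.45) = 3.2879*n^5 + 5.8968*n^4 - 15.2439*n^3 + 21.4165*n^2 - 4.0938*n - 1.9305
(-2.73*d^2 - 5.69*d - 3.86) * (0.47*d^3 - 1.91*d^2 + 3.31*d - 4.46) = -1.2831*d^5 + 2.54*d^4 + 0.0174000000000003*d^3 + 0.714500000000001*d^2 + 12.6008*d + 17.2156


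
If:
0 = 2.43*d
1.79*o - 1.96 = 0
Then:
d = 0.00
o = 1.09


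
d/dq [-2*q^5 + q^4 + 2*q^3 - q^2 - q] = -10*q^4 + 4*q^3 + 6*q^2 - 2*q - 1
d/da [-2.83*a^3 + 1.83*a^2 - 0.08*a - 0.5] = -8.49*a^2 + 3.66*a - 0.08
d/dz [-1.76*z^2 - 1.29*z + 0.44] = -3.52*z - 1.29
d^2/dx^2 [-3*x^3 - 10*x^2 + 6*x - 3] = -18*x - 20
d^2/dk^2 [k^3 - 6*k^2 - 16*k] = 6*k - 12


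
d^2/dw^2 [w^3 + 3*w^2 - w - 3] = 6*w + 6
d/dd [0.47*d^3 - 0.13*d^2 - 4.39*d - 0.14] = 1.41*d^2 - 0.26*d - 4.39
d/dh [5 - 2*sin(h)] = -2*cos(h)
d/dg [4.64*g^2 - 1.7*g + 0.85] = 9.28*g - 1.7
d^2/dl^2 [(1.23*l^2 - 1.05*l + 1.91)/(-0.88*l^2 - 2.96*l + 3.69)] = (-8.88178419700125e-16*l^4 + 8.034048*l^3 - 32.83896*l^2 - 9.393648*l - 56.432182)/(0.681472*l^6 + 6.876672*l^5 + 14.558016*l^4 - 31.735936*l^3 - 61.044408*l^2 + 120.910968*l - 50.243409)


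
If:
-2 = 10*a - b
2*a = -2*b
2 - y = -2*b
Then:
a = -2/11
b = 2/11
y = 26/11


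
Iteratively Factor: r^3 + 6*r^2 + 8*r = (r)*(r^2 + 6*r + 8) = r*(r + 2)*(r + 4)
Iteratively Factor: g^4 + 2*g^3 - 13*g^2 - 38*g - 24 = (g - 4)*(g^3 + 6*g^2 + 11*g + 6) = (g - 4)*(g + 2)*(g^2 + 4*g + 3) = (g - 4)*(g + 2)*(g + 3)*(g + 1)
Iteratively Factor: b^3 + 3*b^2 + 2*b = (b + 1)*(b^2 + 2*b) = (b + 1)*(b + 2)*(b)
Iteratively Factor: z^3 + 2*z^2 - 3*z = (z)*(z^2 + 2*z - 3) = z*(z + 3)*(z - 1)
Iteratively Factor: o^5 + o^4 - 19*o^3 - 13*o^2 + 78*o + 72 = (o + 1)*(o^4 - 19*o^2 + 6*o + 72) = (o - 3)*(o + 1)*(o^3 + 3*o^2 - 10*o - 24) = (o - 3)*(o + 1)*(o + 4)*(o^2 - o - 6) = (o - 3)^2*(o + 1)*(o + 4)*(o + 2)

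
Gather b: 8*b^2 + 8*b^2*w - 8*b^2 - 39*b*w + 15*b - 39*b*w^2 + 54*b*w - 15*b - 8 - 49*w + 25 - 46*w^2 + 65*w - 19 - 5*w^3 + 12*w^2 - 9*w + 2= 8*b^2*w + b*(-39*w^2 + 15*w) - 5*w^3 - 34*w^2 + 7*w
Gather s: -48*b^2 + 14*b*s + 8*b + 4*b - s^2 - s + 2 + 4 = -48*b^2 + 12*b - s^2 + s*(14*b - 1) + 6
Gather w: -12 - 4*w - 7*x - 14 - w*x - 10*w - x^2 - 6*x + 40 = w*(-x - 14) - x^2 - 13*x + 14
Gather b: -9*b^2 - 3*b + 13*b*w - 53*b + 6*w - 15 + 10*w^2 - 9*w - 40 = -9*b^2 + b*(13*w - 56) + 10*w^2 - 3*w - 55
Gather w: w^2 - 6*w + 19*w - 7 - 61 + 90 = w^2 + 13*w + 22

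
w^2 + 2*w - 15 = (w - 3)*(w + 5)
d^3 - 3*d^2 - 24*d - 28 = (d - 7)*(d + 2)^2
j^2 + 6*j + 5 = (j + 1)*(j + 5)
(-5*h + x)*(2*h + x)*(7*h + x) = -70*h^3 - 31*h^2*x + 4*h*x^2 + x^3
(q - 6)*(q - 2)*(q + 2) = q^3 - 6*q^2 - 4*q + 24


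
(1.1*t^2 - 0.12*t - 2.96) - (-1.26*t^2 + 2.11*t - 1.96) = 2.36*t^2 - 2.23*t - 1.0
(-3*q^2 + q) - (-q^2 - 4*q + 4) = -2*q^2 + 5*q - 4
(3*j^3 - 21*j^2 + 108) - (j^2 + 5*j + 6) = 3*j^3 - 22*j^2 - 5*j + 102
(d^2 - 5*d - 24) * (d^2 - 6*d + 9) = d^4 - 11*d^3 + 15*d^2 + 99*d - 216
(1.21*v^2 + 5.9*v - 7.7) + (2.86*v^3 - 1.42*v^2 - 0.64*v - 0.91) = 2.86*v^3 - 0.21*v^2 + 5.26*v - 8.61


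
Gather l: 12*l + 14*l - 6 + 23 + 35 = 26*l + 52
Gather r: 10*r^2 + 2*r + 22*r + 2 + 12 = 10*r^2 + 24*r + 14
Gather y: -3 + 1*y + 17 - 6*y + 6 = 20 - 5*y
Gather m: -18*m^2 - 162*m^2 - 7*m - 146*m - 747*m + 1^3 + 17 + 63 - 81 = -180*m^2 - 900*m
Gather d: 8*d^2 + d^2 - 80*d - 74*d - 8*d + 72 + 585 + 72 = 9*d^2 - 162*d + 729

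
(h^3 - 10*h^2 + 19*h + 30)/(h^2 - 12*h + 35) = (h^2 - 5*h - 6)/(h - 7)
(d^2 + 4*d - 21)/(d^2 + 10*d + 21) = (d - 3)/(d + 3)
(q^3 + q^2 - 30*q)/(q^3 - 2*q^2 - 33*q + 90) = q/(q - 3)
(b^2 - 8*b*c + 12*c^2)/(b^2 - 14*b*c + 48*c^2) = (b - 2*c)/(b - 8*c)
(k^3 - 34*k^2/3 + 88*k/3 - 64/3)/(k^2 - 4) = (3*k^2 - 28*k + 32)/(3*(k + 2))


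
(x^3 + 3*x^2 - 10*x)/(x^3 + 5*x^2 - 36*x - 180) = x*(x - 2)/(x^2 - 36)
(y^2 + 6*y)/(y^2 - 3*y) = (y + 6)/(y - 3)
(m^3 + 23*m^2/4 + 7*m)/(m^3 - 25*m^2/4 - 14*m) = (m + 4)/(m - 8)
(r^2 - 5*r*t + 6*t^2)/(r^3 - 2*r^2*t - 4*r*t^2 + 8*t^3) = (r - 3*t)/(r^2 - 4*t^2)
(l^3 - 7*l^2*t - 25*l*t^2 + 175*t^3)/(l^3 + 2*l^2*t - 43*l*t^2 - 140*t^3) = (l - 5*t)/(l + 4*t)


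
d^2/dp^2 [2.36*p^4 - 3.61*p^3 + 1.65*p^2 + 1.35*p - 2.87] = 28.32*p^2 - 21.66*p + 3.3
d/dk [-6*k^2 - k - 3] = -12*k - 1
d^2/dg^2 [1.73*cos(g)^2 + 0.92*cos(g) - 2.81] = -0.92*cos(g) - 3.46*cos(2*g)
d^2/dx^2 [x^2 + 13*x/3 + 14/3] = 2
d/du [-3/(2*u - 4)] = 3/(2*(u - 2)^2)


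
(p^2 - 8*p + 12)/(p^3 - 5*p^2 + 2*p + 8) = (p - 6)/(p^2 - 3*p - 4)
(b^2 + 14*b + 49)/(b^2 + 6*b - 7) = (b + 7)/(b - 1)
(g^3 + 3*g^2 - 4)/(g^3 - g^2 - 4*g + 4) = (g + 2)/(g - 2)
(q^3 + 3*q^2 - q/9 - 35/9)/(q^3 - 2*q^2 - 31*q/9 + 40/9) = (3*q + 7)/(3*q - 8)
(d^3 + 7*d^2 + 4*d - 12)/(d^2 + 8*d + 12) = d - 1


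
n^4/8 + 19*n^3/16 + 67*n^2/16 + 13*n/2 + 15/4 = (n/4 + 1/2)*(n/2 + 1)*(n + 5/2)*(n + 3)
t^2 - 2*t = t*(t - 2)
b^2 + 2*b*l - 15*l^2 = (b - 3*l)*(b + 5*l)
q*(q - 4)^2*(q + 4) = q^4 - 4*q^3 - 16*q^2 + 64*q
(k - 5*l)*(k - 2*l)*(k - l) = k^3 - 8*k^2*l + 17*k*l^2 - 10*l^3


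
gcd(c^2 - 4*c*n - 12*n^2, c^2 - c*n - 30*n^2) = c - 6*n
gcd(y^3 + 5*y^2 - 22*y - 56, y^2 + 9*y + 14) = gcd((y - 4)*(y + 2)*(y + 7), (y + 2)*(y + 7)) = y^2 + 9*y + 14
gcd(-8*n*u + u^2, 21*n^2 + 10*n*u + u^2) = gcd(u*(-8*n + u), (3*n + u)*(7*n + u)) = 1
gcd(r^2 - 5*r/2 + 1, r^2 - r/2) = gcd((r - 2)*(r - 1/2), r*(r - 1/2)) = r - 1/2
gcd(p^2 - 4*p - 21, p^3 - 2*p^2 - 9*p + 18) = p + 3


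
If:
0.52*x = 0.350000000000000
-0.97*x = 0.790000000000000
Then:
No Solution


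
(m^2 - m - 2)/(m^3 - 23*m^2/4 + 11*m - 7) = 4*(m + 1)/(4*m^2 - 15*m + 14)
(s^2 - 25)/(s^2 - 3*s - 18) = (25 - s^2)/(-s^2 + 3*s + 18)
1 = 1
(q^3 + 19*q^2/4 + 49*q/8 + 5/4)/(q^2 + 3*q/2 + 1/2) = (8*q^3 + 38*q^2 + 49*q + 10)/(4*(2*q^2 + 3*q + 1))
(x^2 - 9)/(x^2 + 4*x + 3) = (x - 3)/(x + 1)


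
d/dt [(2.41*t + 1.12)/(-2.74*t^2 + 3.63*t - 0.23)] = (6.6034*t^2 + 6.1376*t - 4.6199)/(7.5076*t^4 - 19.8924*t^3 + 14.4373*t^2 - 1.6698*t + 0.0529)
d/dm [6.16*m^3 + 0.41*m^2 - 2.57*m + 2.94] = 18.48*m^2 + 0.82*m - 2.57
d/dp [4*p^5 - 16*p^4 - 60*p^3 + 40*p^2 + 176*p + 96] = 20*p^4 - 64*p^3 - 180*p^2 + 80*p + 176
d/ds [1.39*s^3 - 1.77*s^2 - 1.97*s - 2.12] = 4.17*s^2 - 3.54*s - 1.97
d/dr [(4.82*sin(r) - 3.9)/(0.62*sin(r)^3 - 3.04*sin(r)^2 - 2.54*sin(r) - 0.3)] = (-5.9768*sin(r)^3 + 21.9068*sin(r)^2 - 23.712*sin(r) - 11.352)*cos(r)/(0.3844*sin(r)^6 - 3.7696*sin(r)^5 + 6.092*sin(r)^4 + 15.0712*sin(r)^3 + 8.2756*sin(r)^2 + 1.524*sin(r) + 0.09)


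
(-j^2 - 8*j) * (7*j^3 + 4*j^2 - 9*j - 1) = -7*j^5 - 60*j^4 - 23*j^3 + 73*j^2 + 8*j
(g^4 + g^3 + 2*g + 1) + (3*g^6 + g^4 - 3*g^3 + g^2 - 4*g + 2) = 3*g^6 + 2*g^4 - 2*g^3 + g^2 - 2*g + 3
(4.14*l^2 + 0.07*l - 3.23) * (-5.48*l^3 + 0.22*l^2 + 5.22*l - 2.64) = -22.6872*l^5 + 0.5272*l^4 + 39.3266*l^3 - 11.2748*l^2 - 17.0454*l + 8.5272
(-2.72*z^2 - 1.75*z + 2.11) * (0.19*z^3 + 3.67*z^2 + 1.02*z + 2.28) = -0.5168*z^5 - 10.3149*z^4 - 8.796*z^3 - 0.242900000000001*z^2 - 1.8378*z + 4.8108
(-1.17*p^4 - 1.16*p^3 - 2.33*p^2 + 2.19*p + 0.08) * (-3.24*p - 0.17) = 3.7908*p^5 + 3.9573*p^4 + 7.7464*p^3 - 6.6995*p^2 - 0.6315*p - 0.0136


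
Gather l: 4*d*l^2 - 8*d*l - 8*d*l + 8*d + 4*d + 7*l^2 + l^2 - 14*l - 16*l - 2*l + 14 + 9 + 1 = 12*d + l^2*(4*d + 8) + l*(-16*d - 32) + 24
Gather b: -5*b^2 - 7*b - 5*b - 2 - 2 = -5*b^2 - 12*b - 4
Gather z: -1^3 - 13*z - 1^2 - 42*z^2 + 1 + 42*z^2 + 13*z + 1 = 0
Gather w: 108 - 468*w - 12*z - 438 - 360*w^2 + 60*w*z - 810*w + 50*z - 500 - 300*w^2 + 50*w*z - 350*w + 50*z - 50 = -660*w^2 + w*(110*z - 1628) + 88*z - 880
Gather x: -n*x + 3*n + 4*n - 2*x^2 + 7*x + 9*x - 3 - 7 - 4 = 7*n - 2*x^2 + x*(16 - n) - 14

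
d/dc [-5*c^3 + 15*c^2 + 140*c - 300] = -15*c^2 + 30*c + 140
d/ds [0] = 0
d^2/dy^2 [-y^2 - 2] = -2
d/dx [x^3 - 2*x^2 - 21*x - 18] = 3*x^2 - 4*x - 21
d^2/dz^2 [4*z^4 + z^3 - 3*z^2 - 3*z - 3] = 48*z^2 + 6*z - 6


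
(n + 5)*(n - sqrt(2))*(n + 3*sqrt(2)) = n^3 + 2*sqrt(2)*n^2 + 5*n^2 - 6*n + 10*sqrt(2)*n - 30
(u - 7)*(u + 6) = u^2 - u - 42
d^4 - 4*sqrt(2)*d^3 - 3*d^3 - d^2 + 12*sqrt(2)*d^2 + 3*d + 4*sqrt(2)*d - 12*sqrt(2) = (d - 3)*(d - 1)*(d + 1)*(d - 4*sqrt(2))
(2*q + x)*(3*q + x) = 6*q^2 + 5*q*x + x^2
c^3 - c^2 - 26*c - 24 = (c - 6)*(c + 1)*(c + 4)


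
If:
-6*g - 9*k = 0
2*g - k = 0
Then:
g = 0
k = 0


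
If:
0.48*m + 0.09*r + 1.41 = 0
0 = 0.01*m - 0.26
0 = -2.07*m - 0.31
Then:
No Solution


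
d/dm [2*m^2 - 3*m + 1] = 4*m - 3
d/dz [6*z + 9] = 6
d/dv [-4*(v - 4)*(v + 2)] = 8 - 8*v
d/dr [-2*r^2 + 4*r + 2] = 4 - 4*r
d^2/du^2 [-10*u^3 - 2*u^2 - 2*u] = -60*u - 4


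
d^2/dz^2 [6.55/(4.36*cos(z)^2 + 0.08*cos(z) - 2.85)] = (-498.05152*(1 - cos(z)^2)^2 - 6.85392*cos(z)^3 - 574.62888*cos(z)^2 + 12.21444*cos(z) + 660.91596)/(4.36*cos(z)^2 + 0.08*cos(z) - 2.85)^3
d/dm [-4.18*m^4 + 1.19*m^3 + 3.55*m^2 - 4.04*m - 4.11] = -16.72*m^3 + 3.57*m^2 + 7.1*m - 4.04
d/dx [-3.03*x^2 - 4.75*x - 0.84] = -6.06*x - 4.75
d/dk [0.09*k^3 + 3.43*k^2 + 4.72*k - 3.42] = 0.27*k^2 + 6.86*k + 4.72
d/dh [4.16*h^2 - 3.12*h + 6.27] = 8.32*h - 3.12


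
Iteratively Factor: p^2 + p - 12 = (p - 3)*(p + 4)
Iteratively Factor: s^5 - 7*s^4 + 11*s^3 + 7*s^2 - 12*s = (s - 4)*(s^4 - 3*s^3 - s^2 + 3*s) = (s - 4)*(s - 3)*(s^3 - s) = (s - 4)*(s - 3)*(s + 1)*(s^2 - s) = s*(s - 4)*(s - 3)*(s + 1)*(s - 1)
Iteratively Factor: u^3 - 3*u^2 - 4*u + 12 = (u + 2)*(u^2 - 5*u + 6) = (u - 3)*(u + 2)*(u - 2)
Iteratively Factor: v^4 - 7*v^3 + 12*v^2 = (v - 3)*(v^3 - 4*v^2) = v*(v - 3)*(v^2 - 4*v) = v^2*(v - 3)*(v - 4)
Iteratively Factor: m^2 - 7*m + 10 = (m - 5)*(m - 2)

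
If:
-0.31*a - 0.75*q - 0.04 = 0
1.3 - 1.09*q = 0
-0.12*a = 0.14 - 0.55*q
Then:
No Solution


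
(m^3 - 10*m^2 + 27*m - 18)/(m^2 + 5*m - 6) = (m^2 - 9*m + 18)/(m + 6)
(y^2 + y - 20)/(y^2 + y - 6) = (y^2 + y - 20)/(y^2 + y - 6)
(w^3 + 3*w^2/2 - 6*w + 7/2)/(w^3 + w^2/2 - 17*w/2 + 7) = (w - 1)/(w - 2)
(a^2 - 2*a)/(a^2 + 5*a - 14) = a/(a + 7)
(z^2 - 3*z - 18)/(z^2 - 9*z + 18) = (z + 3)/(z - 3)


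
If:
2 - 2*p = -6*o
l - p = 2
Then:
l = p + 2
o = p/3 - 1/3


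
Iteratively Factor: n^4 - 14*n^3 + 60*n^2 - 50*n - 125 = (n - 5)*(n^3 - 9*n^2 + 15*n + 25) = (n - 5)^2*(n^2 - 4*n - 5) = (n - 5)^3*(n + 1)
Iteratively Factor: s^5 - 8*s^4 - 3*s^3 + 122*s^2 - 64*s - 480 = (s - 4)*(s^4 - 4*s^3 - 19*s^2 + 46*s + 120) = (s - 5)*(s - 4)*(s^3 + s^2 - 14*s - 24) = (s - 5)*(s - 4)*(s + 3)*(s^2 - 2*s - 8) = (s - 5)*(s - 4)^2*(s + 3)*(s + 2)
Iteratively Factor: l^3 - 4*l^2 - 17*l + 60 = (l + 4)*(l^2 - 8*l + 15) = (l - 5)*(l + 4)*(l - 3)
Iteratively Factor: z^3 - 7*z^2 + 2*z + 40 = (z - 4)*(z^2 - 3*z - 10) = (z - 4)*(z + 2)*(z - 5)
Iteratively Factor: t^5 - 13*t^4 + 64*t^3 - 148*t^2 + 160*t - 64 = (t - 2)*(t^4 - 11*t^3 + 42*t^2 - 64*t + 32) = (t - 2)*(t - 1)*(t^3 - 10*t^2 + 32*t - 32) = (t - 2)^2*(t - 1)*(t^2 - 8*t + 16) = (t - 4)*(t - 2)^2*(t - 1)*(t - 4)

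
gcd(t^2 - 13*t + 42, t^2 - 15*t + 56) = t - 7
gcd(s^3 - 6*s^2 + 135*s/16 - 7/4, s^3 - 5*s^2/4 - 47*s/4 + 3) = s^2 - 17*s/4 + 1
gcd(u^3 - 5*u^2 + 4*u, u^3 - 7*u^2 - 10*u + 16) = u - 1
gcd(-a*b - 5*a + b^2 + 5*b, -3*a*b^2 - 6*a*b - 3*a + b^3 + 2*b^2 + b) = 1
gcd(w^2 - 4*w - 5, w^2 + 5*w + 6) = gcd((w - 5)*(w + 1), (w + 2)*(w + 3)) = 1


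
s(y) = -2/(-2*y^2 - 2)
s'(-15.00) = 0.00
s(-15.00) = 0.00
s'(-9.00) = 0.00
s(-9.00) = 0.01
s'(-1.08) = 0.46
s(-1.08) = 0.46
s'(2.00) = -0.16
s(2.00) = 0.20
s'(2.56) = -0.09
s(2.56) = 0.13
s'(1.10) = -0.45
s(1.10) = 0.45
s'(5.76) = -0.01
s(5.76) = 0.03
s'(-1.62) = 0.25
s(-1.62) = 0.28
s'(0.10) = -0.20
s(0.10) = 0.99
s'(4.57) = -0.02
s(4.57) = 0.05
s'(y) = -8*y/(-2*y^2 - 2)^2 = -2*y/(y^2 + 1)^2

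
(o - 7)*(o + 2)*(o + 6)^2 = o^4 + 7*o^3 - 38*o^2 - 348*o - 504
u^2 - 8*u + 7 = (u - 7)*(u - 1)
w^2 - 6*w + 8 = (w - 4)*(w - 2)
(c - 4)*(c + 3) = c^2 - c - 12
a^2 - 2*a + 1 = (a - 1)^2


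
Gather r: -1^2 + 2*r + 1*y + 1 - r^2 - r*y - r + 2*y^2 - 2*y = -r^2 + r*(1 - y) + 2*y^2 - y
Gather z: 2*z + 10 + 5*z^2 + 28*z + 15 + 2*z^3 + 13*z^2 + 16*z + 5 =2*z^3 + 18*z^2 + 46*z + 30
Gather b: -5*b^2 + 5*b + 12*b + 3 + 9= -5*b^2 + 17*b + 12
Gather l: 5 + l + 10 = l + 15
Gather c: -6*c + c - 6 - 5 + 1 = -5*c - 10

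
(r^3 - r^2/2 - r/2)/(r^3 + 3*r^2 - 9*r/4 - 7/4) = 2*r/(2*r + 7)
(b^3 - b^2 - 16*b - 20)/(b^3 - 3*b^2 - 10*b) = (b + 2)/b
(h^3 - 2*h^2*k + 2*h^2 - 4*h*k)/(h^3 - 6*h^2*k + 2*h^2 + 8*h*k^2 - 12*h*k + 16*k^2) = h/(h - 4*k)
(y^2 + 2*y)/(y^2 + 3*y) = (y + 2)/(y + 3)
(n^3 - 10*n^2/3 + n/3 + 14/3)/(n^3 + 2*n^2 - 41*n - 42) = (n^2 - 13*n/3 + 14/3)/(n^2 + n - 42)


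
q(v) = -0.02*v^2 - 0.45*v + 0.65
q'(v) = -0.04*v - 0.45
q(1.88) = -0.27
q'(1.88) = -0.53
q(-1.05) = 1.10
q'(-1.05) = -0.41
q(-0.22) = 0.75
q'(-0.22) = -0.44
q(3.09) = -0.93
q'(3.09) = -0.57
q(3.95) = -1.44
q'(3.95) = -0.61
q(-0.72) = 0.96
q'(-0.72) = -0.42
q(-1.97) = 1.46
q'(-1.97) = -0.37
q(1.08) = 0.14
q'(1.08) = -0.49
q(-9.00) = 3.08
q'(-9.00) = -0.09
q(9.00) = -5.02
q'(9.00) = -0.81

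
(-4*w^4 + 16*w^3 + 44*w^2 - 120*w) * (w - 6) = -4*w^5 + 40*w^4 - 52*w^3 - 384*w^2 + 720*w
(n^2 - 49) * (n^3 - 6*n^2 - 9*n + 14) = n^5 - 6*n^4 - 58*n^3 + 308*n^2 + 441*n - 686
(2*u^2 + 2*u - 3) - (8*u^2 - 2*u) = -6*u^2 + 4*u - 3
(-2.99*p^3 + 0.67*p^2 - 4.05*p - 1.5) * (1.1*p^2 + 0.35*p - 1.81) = -3.289*p^5 - 0.3095*p^4 + 1.1914*p^3 - 4.2802*p^2 + 6.8055*p + 2.715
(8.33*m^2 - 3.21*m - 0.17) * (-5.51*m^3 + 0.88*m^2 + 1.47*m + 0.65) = -45.8983*m^5 + 25.0175*m^4 + 10.357*m^3 + 0.5462*m^2 - 2.3364*m - 0.1105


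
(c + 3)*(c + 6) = c^2 + 9*c + 18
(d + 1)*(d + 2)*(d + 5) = d^3 + 8*d^2 + 17*d + 10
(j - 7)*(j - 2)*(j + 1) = j^3 - 8*j^2 + 5*j + 14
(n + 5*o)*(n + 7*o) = n^2 + 12*n*o + 35*o^2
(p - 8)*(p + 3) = p^2 - 5*p - 24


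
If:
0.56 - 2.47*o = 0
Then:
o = 0.23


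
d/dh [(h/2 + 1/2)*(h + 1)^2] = 3*(h + 1)^2/2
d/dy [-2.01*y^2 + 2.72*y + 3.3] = 2.72 - 4.02*y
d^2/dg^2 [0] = 0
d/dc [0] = 0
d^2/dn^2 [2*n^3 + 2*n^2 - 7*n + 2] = 12*n + 4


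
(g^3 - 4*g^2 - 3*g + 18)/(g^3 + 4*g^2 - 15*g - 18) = (g^2 - g - 6)/(g^2 + 7*g + 6)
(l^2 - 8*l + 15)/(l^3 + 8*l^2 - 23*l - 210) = (l - 3)/(l^2 + 13*l + 42)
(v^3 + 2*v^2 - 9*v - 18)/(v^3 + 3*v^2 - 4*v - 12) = (v - 3)/(v - 2)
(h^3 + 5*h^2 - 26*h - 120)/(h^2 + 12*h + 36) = (h^2 - h - 20)/(h + 6)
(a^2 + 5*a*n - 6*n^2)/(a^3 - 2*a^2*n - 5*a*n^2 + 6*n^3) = (a + 6*n)/(a^2 - a*n - 6*n^2)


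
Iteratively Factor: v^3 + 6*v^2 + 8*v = (v + 2)*(v^2 + 4*v) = v*(v + 2)*(v + 4)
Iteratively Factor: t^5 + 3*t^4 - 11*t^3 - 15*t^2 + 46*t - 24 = (t - 2)*(t^4 + 5*t^3 - t^2 - 17*t + 12) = (t - 2)*(t - 1)*(t^3 + 6*t^2 + 5*t - 12) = (t - 2)*(t - 1)^2*(t^2 + 7*t + 12) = (t - 2)*(t - 1)^2*(t + 4)*(t + 3)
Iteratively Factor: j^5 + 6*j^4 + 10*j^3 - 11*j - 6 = (j - 1)*(j^4 + 7*j^3 + 17*j^2 + 17*j + 6) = (j - 1)*(j + 3)*(j^3 + 4*j^2 + 5*j + 2) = (j - 1)*(j + 2)*(j + 3)*(j^2 + 2*j + 1) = (j - 1)*(j + 1)*(j + 2)*(j + 3)*(j + 1)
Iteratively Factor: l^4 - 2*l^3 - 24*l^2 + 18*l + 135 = (l - 5)*(l^3 + 3*l^2 - 9*l - 27) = (l - 5)*(l - 3)*(l^2 + 6*l + 9) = (l - 5)*(l - 3)*(l + 3)*(l + 3)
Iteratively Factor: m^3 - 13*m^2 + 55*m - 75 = (m - 3)*(m^2 - 10*m + 25) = (m - 5)*(m - 3)*(m - 5)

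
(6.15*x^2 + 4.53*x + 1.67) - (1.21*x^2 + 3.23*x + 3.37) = 4.94*x^2 + 1.3*x - 1.7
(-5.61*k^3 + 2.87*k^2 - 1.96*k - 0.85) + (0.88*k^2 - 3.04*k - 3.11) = -5.61*k^3 + 3.75*k^2 - 5.0*k - 3.96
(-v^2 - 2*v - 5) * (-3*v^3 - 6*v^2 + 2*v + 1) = 3*v^5 + 12*v^4 + 25*v^3 + 25*v^2 - 12*v - 5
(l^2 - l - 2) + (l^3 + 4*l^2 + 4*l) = l^3 + 5*l^2 + 3*l - 2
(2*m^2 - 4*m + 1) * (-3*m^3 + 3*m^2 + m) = -6*m^5 + 18*m^4 - 13*m^3 - m^2 + m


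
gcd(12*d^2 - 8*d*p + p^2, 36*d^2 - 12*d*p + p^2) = -6*d + p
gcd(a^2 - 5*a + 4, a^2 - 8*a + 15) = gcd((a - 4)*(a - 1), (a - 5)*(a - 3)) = 1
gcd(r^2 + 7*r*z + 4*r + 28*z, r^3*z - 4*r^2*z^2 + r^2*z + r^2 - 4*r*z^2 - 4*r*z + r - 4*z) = 1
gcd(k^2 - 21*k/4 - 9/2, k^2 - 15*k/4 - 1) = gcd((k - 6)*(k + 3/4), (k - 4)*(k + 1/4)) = 1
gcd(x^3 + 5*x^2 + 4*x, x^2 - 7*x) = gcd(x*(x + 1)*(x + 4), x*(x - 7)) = x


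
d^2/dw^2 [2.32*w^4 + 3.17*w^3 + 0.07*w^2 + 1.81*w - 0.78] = 27.84*w^2 + 19.02*w + 0.14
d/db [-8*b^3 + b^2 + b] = -24*b^2 + 2*b + 1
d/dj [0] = 0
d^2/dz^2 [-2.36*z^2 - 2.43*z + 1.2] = -4.72000000000000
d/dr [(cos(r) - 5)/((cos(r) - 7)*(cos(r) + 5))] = (cos(r)^2 - 10*cos(r) + 45)*sin(r)/((cos(r) - 7)^2*(cos(r) + 5)^2)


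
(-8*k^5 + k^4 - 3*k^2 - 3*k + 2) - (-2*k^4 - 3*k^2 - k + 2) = -8*k^5 + 3*k^4 - 2*k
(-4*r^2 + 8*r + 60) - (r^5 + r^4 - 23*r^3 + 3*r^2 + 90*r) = -r^5 - r^4 + 23*r^3 - 7*r^2 - 82*r + 60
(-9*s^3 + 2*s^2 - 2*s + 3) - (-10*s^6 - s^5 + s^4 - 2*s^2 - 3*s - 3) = 10*s^6 + s^5 - s^4 - 9*s^3 + 4*s^2 + s + 6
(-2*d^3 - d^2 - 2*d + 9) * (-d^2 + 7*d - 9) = 2*d^5 - 13*d^4 + 13*d^3 - 14*d^2 + 81*d - 81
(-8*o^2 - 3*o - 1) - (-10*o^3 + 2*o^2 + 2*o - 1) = 10*o^3 - 10*o^2 - 5*o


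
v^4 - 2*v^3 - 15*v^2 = v^2*(v - 5)*(v + 3)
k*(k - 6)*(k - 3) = k^3 - 9*k^2 + 18*k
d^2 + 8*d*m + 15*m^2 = (d + 3*m)*(d + 5*m)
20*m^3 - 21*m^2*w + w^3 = (-4*m + w)*(-m + w)*(5*m + w)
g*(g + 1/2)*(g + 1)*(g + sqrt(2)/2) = g^4 + sqrt(2)*g^3/2 + 3*g^3/2 + g^2/2 + 3*sqrt(2)*g^2/4 + sqrt(2)*g/4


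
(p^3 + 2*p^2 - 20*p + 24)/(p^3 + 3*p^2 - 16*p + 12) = (p - 2)/(p - 1)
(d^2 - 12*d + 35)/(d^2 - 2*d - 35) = (d - 5)/(d + 5)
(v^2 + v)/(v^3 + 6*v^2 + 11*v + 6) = v/(v^2 + 5*v + 6)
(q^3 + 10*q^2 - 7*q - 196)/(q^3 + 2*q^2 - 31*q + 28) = (q + 7)/(q - 1)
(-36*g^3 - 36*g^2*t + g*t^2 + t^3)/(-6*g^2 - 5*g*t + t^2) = 6*g + t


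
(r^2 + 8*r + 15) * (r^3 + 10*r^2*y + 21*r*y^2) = r^5 + 10*r^4*y + 8*r^4 + 21*r^3*y^2 + 80*r^3*y + 15*r^3 + 168*r^2*y^2 + 150*r^2*y + 315*r*y^2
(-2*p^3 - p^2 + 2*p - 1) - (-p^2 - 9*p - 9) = -2*p^3 + 11*p + 8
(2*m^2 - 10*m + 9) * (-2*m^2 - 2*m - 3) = -4*m^4 + 16*m^3 - 4*m^2 + 12*m - 27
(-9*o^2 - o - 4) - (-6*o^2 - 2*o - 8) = -3*o^2 + o + 4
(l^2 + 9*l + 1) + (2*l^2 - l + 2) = 3*l^2 + 8*l + 3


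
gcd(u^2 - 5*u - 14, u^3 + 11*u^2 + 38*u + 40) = u + 2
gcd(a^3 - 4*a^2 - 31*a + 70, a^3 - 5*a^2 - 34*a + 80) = a^2 + 3*a - 10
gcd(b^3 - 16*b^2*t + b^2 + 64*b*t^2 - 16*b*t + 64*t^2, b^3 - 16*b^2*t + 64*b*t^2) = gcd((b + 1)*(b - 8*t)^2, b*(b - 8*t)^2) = b^2 - 16*b*t + 64*t^2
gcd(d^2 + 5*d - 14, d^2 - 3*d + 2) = d - 2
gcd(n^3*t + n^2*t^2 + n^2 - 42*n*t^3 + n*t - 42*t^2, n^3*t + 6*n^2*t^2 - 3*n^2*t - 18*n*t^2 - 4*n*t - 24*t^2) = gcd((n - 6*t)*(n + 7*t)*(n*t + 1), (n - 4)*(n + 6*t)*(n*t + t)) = 1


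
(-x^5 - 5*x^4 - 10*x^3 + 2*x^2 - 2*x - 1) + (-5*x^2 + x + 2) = -x^5 - 5*x^4 - 10*x^3 - 3*x^2 - x + 1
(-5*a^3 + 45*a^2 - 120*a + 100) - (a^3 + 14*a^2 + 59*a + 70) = -6*a^3 + 31*a^2 - 179*a + 30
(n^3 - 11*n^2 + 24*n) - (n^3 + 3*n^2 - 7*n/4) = -14*n^2 + 103*n/4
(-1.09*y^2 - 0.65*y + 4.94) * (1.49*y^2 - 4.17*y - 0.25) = -1.6241*y^4 + 3.5768*y^3 + 10.3436*y^2 - 20.4373*y - 1.235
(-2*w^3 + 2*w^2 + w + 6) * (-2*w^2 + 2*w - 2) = 4*w^5 - 8*w^4 + 6*w^3 - 14*w^2 + 10*w - 12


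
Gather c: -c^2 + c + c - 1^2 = -c^2 + 2*c - 1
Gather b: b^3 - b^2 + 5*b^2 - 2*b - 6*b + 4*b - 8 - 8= b^3 + 4*b^2 - 4*b - 16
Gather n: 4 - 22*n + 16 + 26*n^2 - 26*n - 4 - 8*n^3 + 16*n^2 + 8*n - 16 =-8*n^3 + 42*n^2 - 40*n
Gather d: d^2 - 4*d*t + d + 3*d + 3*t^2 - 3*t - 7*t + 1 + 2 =d^2 + d*(4 - 4*t) + 3*t^2 - 10*t + 3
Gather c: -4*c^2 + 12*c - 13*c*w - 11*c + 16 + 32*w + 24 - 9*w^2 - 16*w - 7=-4*c^2 + c*(1 - 13*w) - 9*w^2 + 16*w + 33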